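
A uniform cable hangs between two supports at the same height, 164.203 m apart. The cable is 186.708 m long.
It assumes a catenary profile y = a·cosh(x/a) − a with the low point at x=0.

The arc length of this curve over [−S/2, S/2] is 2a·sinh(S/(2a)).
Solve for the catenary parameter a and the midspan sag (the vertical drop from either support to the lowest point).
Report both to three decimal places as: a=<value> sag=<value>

a=92.342 sag=38.967

seed: a₀ = √(S³/(24(L−S))) = √(164.203³/(24·22.505)) = 90.537084
iter 1: u=0.906827  f(a)=+9.437e-01  f'(a)=-5.392e-01  a ← 90.537084 − (+9.437e-01/-5.392e-01) = 92.287046
iter 2: u=0.889632  f(a)=+2.805e-02  f'(a)=-5.076e-01  a ← 92.287046 − (+2.805e-02/-5.076e-01) = 92.342313
iter 3: u=0.889099  f(a)=+2.648e-05  f'(a)=-5.067e-01  a ← 92.342313 − (+2.648e-05/-5.067e-01) = 92.342366
iter 4: u=0.889099  f(a)=+2.368e-11  f'(a)=-5.067e-01  a ← 92.342366 − (+2.368e-11/-5.067e-01) = 92.342366
converged: |Δa| < 1e-12 after 4 iterations
sag = a·(cosh(S/(2a)) − 1) = 92.342366·(cosh(0.889099) − 1) = 38.966742
T_max/T_min = cosh(S/(2a)) = 1.421981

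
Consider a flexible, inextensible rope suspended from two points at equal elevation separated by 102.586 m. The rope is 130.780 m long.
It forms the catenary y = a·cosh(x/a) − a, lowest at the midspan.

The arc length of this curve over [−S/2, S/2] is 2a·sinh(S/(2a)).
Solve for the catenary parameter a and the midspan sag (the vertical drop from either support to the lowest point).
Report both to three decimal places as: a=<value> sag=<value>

a=41.496 sag=35.949

seed: a₀ = √(S³/(24(L−S))) = √(102.586³/(24·28.194)) = 39.943689
iter 1: u=1.284133  f(a)=+2.418e+00  f'(a)=-1.659e+00  a ← 39.943689 − (+2.418e+00/-1.659e+00) = 41.401525
iter 2: u=1.238916  f(a)=+1.387e-01  f'(a)=-1.473e+00  a ← 41.401525 − (+1.387e-01/-1.473e+00) = 41.495653
iter 3: u=1.236105  f(a)=+5.176e-04  f'(a)=-1.462e+00  a ← 41.495653 − (+5.176e-04/-1.462e+00) = 41.496007
iter 4: u=1.236095  f(a)=+7.269e-09  f'(a)=-1.462e+00  a ← 41.496007 − (+7.269e-09/-1.462e+00) = 41.496007
iter 5: u=1.236095  f(a)=+0.000e+00  f'(a)=-1.462e+00  a ← 41.496007 − (+0.000e+00/-1.462e+00) = 41.496007
converged: |Δa| < 1e-12 after 5 iterations
sag = a·(cosh(S/(2a)) − 1) = 41.496007·(cosh(1.236095) − 1) = 35.949269
T_max/T_min = cosh(S/(2a)) = 1.866331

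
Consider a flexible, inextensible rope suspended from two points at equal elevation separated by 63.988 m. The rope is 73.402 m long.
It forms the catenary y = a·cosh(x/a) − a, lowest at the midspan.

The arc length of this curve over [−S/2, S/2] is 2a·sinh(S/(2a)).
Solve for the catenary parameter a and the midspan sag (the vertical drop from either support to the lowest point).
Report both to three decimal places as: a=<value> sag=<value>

seed: a₀ = √(S³/(24(L−S))) = √(63.988³/(24·9.414)) = 34.052977
iter 1: u=0.939536  f(a)=+4.243e-01  f'(a)=-6.033e-01  a ← 34.052977 − (+4.243e-01/-6.033e-01) = 34.756374
iter 2: u=0.920522  f(a)=+1.350e-02  f'(a)=-5.654e-01  a ← 34.756374 − (+1.350e-02/-5.654e-01) = 34.780257
iter 3: u=0.919890  f(a)=+1.467e-05  f'(a)=-5.642e-01  a ← 34.780257 − (+1.467e-05/-5.642e-01) = 34.780283
iter 4: u=0.919889  f(a)=+1.738e-11  f'(a)=-5.642e-01  a ← 34.780283 − (+1.738e-11/-5.642e-01) = 34.780283
converged: |Δa| < 1e-12 after 4 iterations
sag = a·(cosh(S/(2a)) − 1) = 34.780283·(cosh(0.919889) − 1) = 15.782860
T_max/T_min = cosh(S/(2a)) = 1.453788

a=34.780 sag=15.783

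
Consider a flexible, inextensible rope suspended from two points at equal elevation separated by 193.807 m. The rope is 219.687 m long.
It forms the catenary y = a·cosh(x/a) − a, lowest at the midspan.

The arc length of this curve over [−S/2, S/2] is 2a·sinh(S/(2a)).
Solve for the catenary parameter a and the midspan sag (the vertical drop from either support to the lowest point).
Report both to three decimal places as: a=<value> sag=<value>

a=110.364 sag=45.347

seed: a₀ = √(S³/(24(L−S))) = √(193.807³/(24·25.880)) = 108.259603
iter 1: u=0.895103  f(a)=+1.057e+00  f'(a)=-5.175e-01  a ← 108.259603 − (+1.057e+00/-5.175e-01) = 110.301545
iter 2: u=0.878533  f(a)=+3.064e-02  f'(a)=-4.879e-01  a ← 110.301545 − (+3.064e-02/-4.879e-01) = 110.364342
iter 3: u=0.878033  f(a)=+2.746e-05  f'(a)=-4.870e-01  a ← 110.364342 − (+2.746e-05/-4.870e-01) = 110.364399
iter 4: u=0.878032  f(a)=+2.211e-11  f'(a)=-4.870e-01  a ← 110.364399 − (+2.211e-11/-4.870e-01) = 110.364399
converged: |Δa| < 1e-12 after 4 iterations
sag = a·(cosh(S/(2a)) − 1) = 110.364399·(cosh(0.878032) − 1) = 45.346535
T_max/T_min = cosh(S/(2a)) = 1.410880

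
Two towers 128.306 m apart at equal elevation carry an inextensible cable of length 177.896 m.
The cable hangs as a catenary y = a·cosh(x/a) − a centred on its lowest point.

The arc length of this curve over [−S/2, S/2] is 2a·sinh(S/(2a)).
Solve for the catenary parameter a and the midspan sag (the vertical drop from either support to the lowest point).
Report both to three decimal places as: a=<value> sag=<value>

seed: a₀ = √(S³/(24(L−S))) = √(128.306³/(24·49.590)) = 42.127702
iter 1: u=1.522822  f(a)=+6.078e+00  f'(a)=-2.947e+00  a ← 42.127702 − (+6.078e+00/-2.947e+00) = 44.189785
iter 2: u=1.451761  f(a)=+4.748e-01  f'(a)=-2.503e+00  a ← 44.189785 − (+4.748e-01/-2.503e+00) = 44.379428
iter 3: u=1.445557  f(a)=+3.439e-03  f'(a)=-2.467e+00  a ← 44.379428 − (+3.439e-03/-2.467e+00) = 44.380822
iter 4: u=1.445512  f(a)=+1.834e-07  f'(a)=-2.467e+00  a ← 44.380822 − (+1.834e-07/-2.467e+00) = 44.380822
iter 5: u=1.445512  f(a)=-5.684e-14  f'(a)=-2.467e+00  a ← 44.380822 − (-5.684e-14/-2.467e+00) = 44.380822
converged: |Δa| < 1e-12 after 5 iterations
sag = a·(cosh(S/(2a)) − 1) = 44.380822·(cosh(1.445512) − 1) = 55.024430
T_max/T_min = cosh(S/(2a)) = 2.239824

a=44.381 sag=55.024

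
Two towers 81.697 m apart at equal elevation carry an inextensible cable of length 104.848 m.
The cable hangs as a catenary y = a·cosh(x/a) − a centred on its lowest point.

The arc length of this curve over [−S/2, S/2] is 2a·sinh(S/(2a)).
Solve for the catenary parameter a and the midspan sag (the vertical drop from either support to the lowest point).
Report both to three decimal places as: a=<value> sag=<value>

a=32.580 sag=29.143

seed: a₀ = √(S³/(24(L−S))) = √(81.697³/(24·23.151)) = 31.326990
iter 1: u=1.303940  f(a)=+2.050e+00  f'(a)=-1.745e+00  a ← 31.326990 − (+2.050e+00/-1.745e+00) = 32.501564
iter 2: u=1.256816  f(a)=+1.209e-01  f'(a)=-1.545e+00  a ← 32.501564 − (+1.209e-01/-1.545e+00) = 32.579843
iter 3: u=1.253797  f(a)=+4.792e-04  f'(a)=-1.532e+00  a ← 32.579843 − (+4.792e-04/-1.532e+00) = 32.580156
iter 4: u=1.253785  f(a)=+7.591e-09  f'(a)=-1.532e+00  a ← 32.580156 − (+7.591e-09/-1.532e+00) = 32.580156
iter 5: u=1.253785  f(a)=+1.421e-14  f'(a)=-1.532e+00  a ← 32.580156 − (+1.421e-14/-1.532e+00) = 32.580156
converged: |Δa| < 1e-12 after 5 iterations
sag = a·(cosh(S/(2a)) − 1) = 32.580156·(cosh(1.253785) − 1) = 29.142954
T_max/T_min = cosh(S/(2a)) = 1.894500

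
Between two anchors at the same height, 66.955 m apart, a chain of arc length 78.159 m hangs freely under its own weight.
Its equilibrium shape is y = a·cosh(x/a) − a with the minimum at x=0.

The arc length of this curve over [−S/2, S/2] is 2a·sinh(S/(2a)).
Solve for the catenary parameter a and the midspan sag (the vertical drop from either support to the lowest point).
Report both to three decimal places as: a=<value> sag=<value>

seed: a₀ = √(S³/(24(L−S))) = √(66.955³/(24·11.204)) = 33.410452
iter 1: u=1.002007  f(a)=+5.761e-01  f'(a)=-7.405e-01  a ← 33.410452 − (+5.761e-01/-7.405e-01) = 34.188434
iter 2: u=0.979205  f(a)=+2.074e-02  f'(a)=-6.880e-01  a ← 34.188434 − (+2.074e-02/-6.880e-01) = 34.218572
iter 3: u=0.978343  f(a)=+2.909e-05  f'(a)=-6.861e-01  a ← 34.218572 − (+2.909e-05/-6.861e-01) = 34.218614
iter 4: u=0.978342  f(a)=+5.741e-11  f'(a)=-6.861e-01  a ← 34.218614 − (+5.741e-11/-6.861e-01) = 34.218614
iter 5: u=0.978342  f(a)=+0.000e+00  f'(a)=-6.861e-01  a ← 34.218614 − (+0.000e+00/-6.861e-01) = 34.218614
converged: |Δa| < 1e-12 after 5 iterations
sag = a·(cosh(S/(2a)) − 1) = 34.218614·(cosh(0.978342) − 1) = 17.724825
T_max/T_min = cosh(S/(2a)) = 1.517988

a=34.219 sag=17.725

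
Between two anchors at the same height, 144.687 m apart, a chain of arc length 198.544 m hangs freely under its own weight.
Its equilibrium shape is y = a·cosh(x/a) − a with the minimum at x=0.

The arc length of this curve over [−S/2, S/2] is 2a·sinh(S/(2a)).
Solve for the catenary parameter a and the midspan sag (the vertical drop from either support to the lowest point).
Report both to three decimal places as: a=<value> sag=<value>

seed: a₀ = √(S³/(24(L−S))) = √(144.687³/(24·53.857)) = 48.408048
iter 1: u=1.494452  f(a)=+6.344e+00  f'(a)=-2.763e+00  a ← 48.408048 − (+6.344e+00/-2.763e+00) = 50.703807
iter 2: u=1.426786  f(a)=+4.792e-01  f'(a)=-2.360e+00  a ← 50.703807 − (+4.792e-01/-2.360e+00) = 50.906842
iter 3: u=1.421096  f(a)=+3.228e-03  f'(a)=-2.329e+00  a ← 50.906842 − (+3.228e-03/-2.329e+00) = 50.908229
iter 4: u=1.421057  f(a)=+1.487e-07  f'(a)=-2.328e+00  a ← 50.908229 − (+1.487e-07/-2.328e+00) = 50.908229
iter 5: u=1.421057  f(a)=-2.842e-14  f'(a)=-2.328e+00  a ← 50.908229 − (-2.842e-14/-2.328e+00) = 50.908229
converged: |Δa| < 1e-12 after 5 iterations
sag = a·(cosh(S/(2a)) − 1) = 50.908229·(cosh(1.421057) − 1) = 60.656003
T_max/T_min = cosh(S/(2a)) = 2.191477

a=50.908 sag=60.656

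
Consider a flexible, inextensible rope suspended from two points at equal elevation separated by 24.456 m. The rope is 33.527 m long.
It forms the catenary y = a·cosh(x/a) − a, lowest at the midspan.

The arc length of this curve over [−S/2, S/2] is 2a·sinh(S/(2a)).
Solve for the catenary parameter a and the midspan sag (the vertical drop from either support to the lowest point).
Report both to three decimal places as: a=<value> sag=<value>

a=8.619 sag=10.231

seed: a₀ = √(S³/(24(L−S))) = √(24.456³/(24·9.071)) = 8.196811
iter 1: u=1.491800  f(a)=+1.065e+00  f'(a)=-2.747e+00  a ← 8.196811 − (+1.065e+00/-2.747e+00) = 8.584383
iter 2: u=1.424447  f(a)=+8.016e-02  f'(a)=-2.347e+00  a ← 8.584383 − (+8.016e-02/-2.347e+00) = 8.618533
iter 3: u=1.418803  f(a)=+5.363e-04  f'(a)=-2.316e+00  a ← 8.618533 − (+5.363e-04/-2.316e+00) = 8.618765
iter 4: u=1.418765  f(a)=+2.436e-08  f'(a)=-2.316e+00  a ← 8.618765 − (+2.436e-08/-2.316e+00) = 8.618765
iter 5: u=1.418765  f(a)=+0.000e+00  f'(a)=-2.316e+00  a ← 8.618765 − (+0.000e+00/-2.316e+00) = 8.618765
converged: |Δa| < 1e-12 after 5 iterations
sag = a·(cosh(S/(2a)) − 1) = 8.618765·(cosh(1.418765) − 1) = 10.230586
T_max/T_min = cosh(S/(2a)) = 2.187013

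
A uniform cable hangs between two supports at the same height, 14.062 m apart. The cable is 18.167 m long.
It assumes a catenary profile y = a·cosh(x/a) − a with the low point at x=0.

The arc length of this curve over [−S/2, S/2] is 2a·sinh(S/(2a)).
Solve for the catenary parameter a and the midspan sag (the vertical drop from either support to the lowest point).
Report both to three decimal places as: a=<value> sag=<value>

a=5.531 sag=5.104

seed: a₀ = √(S³/(24(L−S))) = √(14.062³/(24·4.105)) = 5.312616
iter 1: u=1.323453  f(a)=+3.749e-01  f'(a)=-1.834e+00  a ← 5.312616 − (+3.749e-01/-1.834e+00) = 5.517064
iter 2: u=1.274410  f(a)=+2.273e-02  f'(a)=-1.617e+00  a ← 5.517064 − (+2.273e-02/-1.617e+00) = 5.531115
iter 3: u=1.271172  f(a)=+9.545e-05  f'(a)=-1.604e+00  a ← 5.531115 − (+9.545e-05/-1.604e+00) = 5.531174
iter 4: u=1.271159  f(a)=+1.699e-09  f'(a)=-1.604e+00  a ← 5.531174 − (+1.699e-09/-1.604e+00) = 5.531174
iter 5: u=1.271159  f(a)=+0.000e+00  f'(a)=-1.604e+00  a ← 5.531174 − (+0.000e+00/-1.604e+00) = 5.531174
converged: |Δa| < 1e-12 after 5 iterations
sag = a·(cosh(S/(2a)) − 1) = 5.531174·(cosh(1.271159) − 1) = 5.103856
T_max/T_min = cosh(S/(2a)) = 1.922744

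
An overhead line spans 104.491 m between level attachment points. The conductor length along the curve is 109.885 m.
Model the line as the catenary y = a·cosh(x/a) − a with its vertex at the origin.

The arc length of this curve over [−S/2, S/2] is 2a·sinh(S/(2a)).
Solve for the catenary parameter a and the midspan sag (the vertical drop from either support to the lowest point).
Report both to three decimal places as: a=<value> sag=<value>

seed: a₀ = √(S³/(24(L−S))) = √(104.491³/(24·5.394)) = 93.876575
iter 1: u=0.556534  f(a)=+8.415e-02  f'(a)=-1.185e-01  a ← 93.876575 − (+8.415e-02/-1.185e-01) = 94.586631
iter 2: u=0.552356  f(a)=+9.643e-04  f'(a)=-1.158e-01  a ← 94.586631 − (+9.643e-04/-1.158e-01) = 94.594958
iter 3: u=0.552307  f(a)=+1.299e-07  f'(a)=-1.158e-01  a ← 94.594958 − (+1.299e-07/-1.158e-01) = 94.594959
iter 4: u=0.552307  f(a)=+1.421e-14  f'(a)=-1.158e-01  a ← 94.594959 − (+1.421e-14/-1.158e-01) = 94.594959
converged: |Δa| < 1e-12 after 4 iterations
sag = a·(cosh(S/(2a)) − 1) = 94.594959·(cosh(0.552307) − 1) = 14.798298
T_max/T_min = cosh(S/(2a)) = 1.156439

a=94.595 sag=14.798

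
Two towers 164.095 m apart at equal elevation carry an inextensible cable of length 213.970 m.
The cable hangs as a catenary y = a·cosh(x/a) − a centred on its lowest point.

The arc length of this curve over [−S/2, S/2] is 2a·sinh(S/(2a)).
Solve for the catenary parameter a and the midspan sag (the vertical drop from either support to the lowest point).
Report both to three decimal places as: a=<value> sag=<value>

a=63.353 sag=60.983

seed: a₀ = √(S³/(24(L−S))) = √(164.095³/(24·49.875)) = 60.756948
iter 1: u=1.350422  f(a)=+4.750e+00  f'(a)=-1.961e+00  a ← 60.756948 − (+4.750e+00/-1.961e+00) = 63.178858
iter 2: u=1.298654  f(a)=+2.988e-01  f'(a)=-1.722e+00  a ← 63.178858 − (+2.988e-01/-1.722e+00) = 63.352412
iter 3: u=1.295097  f(a)=+1.358e-03  f'(a)=-1.706e+00  a ← 63.352412 − (+1.358e-03/-1.706e+00) = 63.353208
iter 4: u=1.295080  f(a)=+2.832e-08  f'(a)=-1.706e+00  a ← 63.353208 − (+2.832e-08/-1.706e+00) = 63.353208
iter 5: u=1.295080  f(a)=+0.000e+00  f'(a)=-1.706e+00  a ← 63.353208 − (+0.000e+00/-1.706e+00) = 63.353208
converged: |Δa| < 1e-12 after 5 iterations
sag = a·(cosh(S/(2a)) − 1) = 63.353208·(cosh(1.295080) − 1) = 60.982705
T_max/T_min = cosh(S/(2a)) = 1.962583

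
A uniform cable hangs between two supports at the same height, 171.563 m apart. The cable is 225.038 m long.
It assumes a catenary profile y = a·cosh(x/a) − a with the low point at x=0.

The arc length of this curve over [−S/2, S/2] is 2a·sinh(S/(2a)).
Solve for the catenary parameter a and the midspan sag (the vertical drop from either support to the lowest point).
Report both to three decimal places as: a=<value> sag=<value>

seed: a₀ = √(S³/(24(L−S))) = √(171.563³/(24·53.475)) = 62.726987
iter 1: u=1.367537  f(a)=+5.229e+00  f'(a)=-2.046e+00  a ← 62.726987 − (+5.229e+00/-2.046e+00) = 65.282741
iter 2: u=1.314000  f(a)=+3.366e-01  f'(a)=-1.790e+00  a ← 65.282741 − (+3.366e-01/-1.790e+00) = 65.470730
iter 3: u=1.310227  f(a)=+1.606e-03  f'(a)=-1.773e+00  a ← 65.470730 − (+1.606e-03/-1.773e+00) = 65.471636
iter 4: u=1.310209  f(a)=+3.698e-08  f'(a)=-1.773e+00  a ← 65.471636 − (+3.698e-08/-1.773e+00) = 65.471636
iter 5: u=1.310209  f(a)=+0.000e+00  f'(a)=-1.773e+00  a ← 65.471636 − (+0.000e+00/-1.773e+00) = 65.471636
converged: |Δa| < 1e-12 after 5 iterations
sag = a·(cosh(S/(2a)) − 1) = 65.471636·(cosh(1.310209) − 1) = 64.709240
T_max/T_min = cosh(S/(2a)) = 1.988355

a=65.472 sag=64.709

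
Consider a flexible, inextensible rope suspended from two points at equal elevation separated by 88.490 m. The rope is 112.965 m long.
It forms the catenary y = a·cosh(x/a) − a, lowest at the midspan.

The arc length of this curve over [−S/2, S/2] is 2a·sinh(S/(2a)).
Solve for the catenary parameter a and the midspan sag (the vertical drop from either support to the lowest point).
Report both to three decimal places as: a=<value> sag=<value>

a=35.689 sag=31.124

seed: a₀ = √(S³/(24(L−S))) = √(88.490³/(24·24.475)) = 34.345854
iter 1: u=1.288220  f(a)=+2.113e+00  f'(a)=-1.676e+00  a ← 34.345854 − (+2.113e+00/-1.676e+00) = 35.606426
iter 2: u=1.242613  f(a)=+1.219e-01  f'(a)=-1.488e+00  a ← 35.606426 − (+1.219e-01/-1.488e+00) = 35.688354
iter 3: u=1.239760  f(a)=+4.607e-04  f'(a)=-1.477e+00  a ← 35.688354 − (+4.607e-04/-1.477e+00) = 35.688666
iter 4: u=1.239749  f(a)=+6.633e-09  f'(a)=-1.477e+00  a ← 35.688666 − (+6.633e-09/-1.477e+00) = 35.688666
iter 5: u=1.239749  f(a)=-1.421e-14  f'(a)=-1.477e+00  a ← 35.688666 − (-1.421e-14/-1.477e+00) = 35.688666
converged: |Δa| < 1e-12 after 5 iterations
sag = a·(cosh(S/(2a)) − 1) = 35.688666·(cosh(1.239749) − 1) = 31.124160
T_max/T_min = cosh(S/(2a)) = 1.872102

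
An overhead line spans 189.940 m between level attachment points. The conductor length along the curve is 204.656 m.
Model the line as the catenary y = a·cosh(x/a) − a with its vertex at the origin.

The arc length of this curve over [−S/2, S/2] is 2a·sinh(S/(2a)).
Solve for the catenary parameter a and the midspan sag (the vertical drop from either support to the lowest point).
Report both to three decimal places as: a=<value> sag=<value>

a=140.882 sag=33.241

seed: a₀ = √(S³/(24(L−S))) = √(189.940³/(24·14.716)) = 139.291348
iter 1: u=0.681808  f(a)=+3.459e-01  f'(a)=-2.213e-01  a ← 139.291348 − (+3.459e-01/-2.213e-01) = 140.854292
iter 2: u=0.674243  f(a)=+5.907e-03  f'(a)=-2.138e-01  a ← 140.854292 − (+5.907e-03/-2.138e-01) = 140.881925
iter 3: u=0.674111  f(a)=+1.790e-06  f'(a)=-2.137e-01  a ← 140.881925 − (+1.790e-06/-2.137e-01) = 140.881933
iter 4: u=0.674111  f(a)=+1.990e-13  f'(a)=-2.137e-01  a ← 140.881933 − (+1.990e-13/-2.137e-01) = 140.881933
converged: |Δa| < 1e-12 after 4 iterations
sag = a·(cosh(S/(2a)) − 1) = 140.881933·(cosh(0.674111) − 1) = 33.240836
T_max/T_min = cosh(S/(2a)) = 1.235948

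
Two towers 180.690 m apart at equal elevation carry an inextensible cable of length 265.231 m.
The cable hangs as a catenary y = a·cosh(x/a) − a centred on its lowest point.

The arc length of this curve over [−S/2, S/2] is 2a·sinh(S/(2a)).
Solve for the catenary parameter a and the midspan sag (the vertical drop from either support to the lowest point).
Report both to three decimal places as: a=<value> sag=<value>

a=57.360 sag=87.129

seed: a₀ = √(S³/(24(L−S))) = √(180.690³/(24·84.541)) = 53.921488
iter 1: u=1.675492  f(a)=+1.269e+01  f'(a)=-4.109e+00  a ← 53.921488 − (+1.269e+01/-4.109e+00) = 57.010177
iter 2: u=1.584717  f(a)=+1.172e+00  f'(a)=-3.382e+00  a ← 57.010177 − (+1.172e+00/-3.382e+00) = 57.356755
iter 3: u=1.575141  f(a)=+1.225e-02  f'(a)=-3.312e+00  a ← 57.356755 − (+1.225e-02/-3.312e+00) = 57.360452
iter 4: u=1.575040  f(a)=+1.367e-06  f'(a)=-3.311e+00  a ← 57.360452 − (+1.367e-06/-3.311e+00) = 57.360453
iter 5: u=1.575040  f(a)=+0.000e+00  f'(a)=-3.311e+00  a ← 57.360453 − (+0.000e+00/-3.311e+00) = 57.360453
converged: |Δa| < 1e-12 after 5 iterations
sag = a·(cosh(S/(2a)) − 1) = 57.360453·(cosh(1.575040) − 1) = 87.128621
T_max/T_min = cosh(S/(2a)) = 2.518967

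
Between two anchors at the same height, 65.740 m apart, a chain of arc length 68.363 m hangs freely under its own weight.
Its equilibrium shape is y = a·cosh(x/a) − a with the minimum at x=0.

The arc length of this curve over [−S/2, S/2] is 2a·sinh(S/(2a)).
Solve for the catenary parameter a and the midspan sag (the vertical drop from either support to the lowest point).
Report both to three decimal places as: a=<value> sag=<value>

seed: a₀ = √(S³/(24(L−S))) = √(65.740³/(24·2.623)) = 67.179967
iter 1: u=0.489283  f(a)=+3.158e-02  f'(a)=-7.997e-02  a ← 67.179967 − (+3.158e-02/-7.997e-02) = 67.574801
iter 2: u=0.486424  f(a)=+2.805e-04  f'(a)=-7.856e-02  a ← 67.574801 − (+2.805e-04/-7.856e-02) = 67.578372
iter 3: u=0.486398  f(a)=+2.259e-08  f'(a)=-7.855e-02  a ← 67.578372 − (+2.259e-08/-7.855e-02) = 67.578372
iter 4: u=0.486398  f(a)=-2.842e-14  f'(a)=-7.855e-02  a ← 67.578372 − (-2.842e-14/-7.855e-02) = 67.578372
converged: |Δa| < 1e-12 after 4 iterations
sag = a·(cosh(S/(2a)) − 1) = 67.578372·(cosh(0.486398) − 1) = 8.152806
T_max/T_min = cosh(S/(2a)) = 1.120642

a=67.578 sag=8.153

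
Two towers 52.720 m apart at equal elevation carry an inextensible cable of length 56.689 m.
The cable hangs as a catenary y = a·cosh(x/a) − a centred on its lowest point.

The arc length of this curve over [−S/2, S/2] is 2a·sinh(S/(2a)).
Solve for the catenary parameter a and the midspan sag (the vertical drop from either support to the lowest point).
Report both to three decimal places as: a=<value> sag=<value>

seed: a₀ = √(S³/(24(L−S))) = √(52.720³/(24·3.969)) = 39.220844
iter 1: u=0.672092  f(a)=+9.061e-02  f'(a)=-2.117e-01  a ← 39.220844 − (+9.061e-02/-2.117e-01) = 39.648896
iter 2: u=0.664836  f(a)=+1.505e-03  f'(a)=-2.047e-01  a ← 39.648896 − (+1.505e-03/-2.047e-01) = 39.656247
iter 3: u=0.664712  f(a)=+4.305e-07  f'(a)=-2.046e-01  a ← 39.656247 − (+4.305e-07/-2.046e-01) = 39.656249
iter 4: u=0.664712  f(a)=+3.553e-14  f'(a)=-2.046e-01  a ← 39.656249 − (+3.553e-14/-2.046e-01) = 39.656249
converged: |Δa| < 1e-12 after 4 iterations
sag = a·(cosh(S/(2a)) − 1) = 39.656249·(cosh(0.664712) − 1) = 9.088277
T_max/T_min = cosh(S/(2a)) = 1.229176

a=39.656 sag=9.088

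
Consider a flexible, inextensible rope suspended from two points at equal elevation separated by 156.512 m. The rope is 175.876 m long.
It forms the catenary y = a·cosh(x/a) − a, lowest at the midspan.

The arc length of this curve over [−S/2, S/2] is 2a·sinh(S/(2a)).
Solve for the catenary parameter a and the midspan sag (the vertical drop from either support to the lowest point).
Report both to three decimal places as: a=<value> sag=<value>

seed: a₀ = √(S³/(24(L−S))) = √(156.512³/(24·19.364)) = 90.827697
iter 1: u=0.861587  f(a)=+7.316e-01  f'(a)=-4.589e-01  a ← 90.827697 − (+7.316e-01/-4.589e-01) = 92.421886
iter 2: u=0.846726  f(a)=+1.970e-02  f'(a)=-4.345e-01  a ← 92.421886 − (+1.970e-02/-4.345e-01) = 92.467240
iter 3: u=0.846311  f(a)=+1.517e-05  f'(a)=-4.338e-01  a ← 92.467240 − (+1.517e-05/-4.338e-01) = 92.467275
iter 4: u=0.846310  f(a)=+9.010e-12  f'(a)=-4.338e-01  a ← 92.467275 − (+9.010e-12/-4.338e-01) = 92.467275
converged: |Δa| < 1e-12 after 4 iterations
sag = a·(cosh(S/(2a)) − 1) = 92.467275·(cosh(0.846310) − 1) = 35.138716
T_max/T_min = cosh(S/(2a)) = 1.380012

a=92.467 sag=35.139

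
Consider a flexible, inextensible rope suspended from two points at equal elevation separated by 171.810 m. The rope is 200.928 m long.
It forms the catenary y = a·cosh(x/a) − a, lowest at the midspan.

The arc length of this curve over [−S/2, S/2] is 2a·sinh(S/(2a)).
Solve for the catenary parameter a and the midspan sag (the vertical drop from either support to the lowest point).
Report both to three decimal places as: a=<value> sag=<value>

a=87.276 sag=45.803

seed: a₀ = √(S³/(24(L−S))) = √(171.810³/(24·29.118)) = 85.189538
iter 1: u=1.008398  f(a)=+1.517e+00  f'(a)=-7.557e-01  a ← 85.189538 − (+1.517e+00/-7.557e-01) = 87.196723
iter 2: u=0.985186  f(a)=+5.526e-02  f'(a)=-7.015e-01  a ← 87.196723 − (+5.526e-02/-7.015e-01) = 87.275498
iter 3: u=0.984297  f(a)=+7.950e-05  f'(a)=-6.995e-01  a ← 87.275498 − (+7.950e-05/-6.995e-01) = 87.275611
iter 4: u=0.984296  f(a)=+1.651e-10  f'(a)=-6.995e-01  a ← 87.275611 − (+1.651e-10/-6.995e-01) = 87.275611
iter 5: u=0.984296  f(a)=+2.842e-14  f'(a)=-6.995e-01  a ← 87.275611 − (+2.842e-14/-6.995e-01) = 87.275611
converged: |Δa| < 1e-12 after 5 iterations
sag = a·(cosh(S/(2a)) − 1) = 87.275611·(cosh(0.984296) − 1) = 45.803492
T_max/T_min = cosh(S/(2a)) = 1.524814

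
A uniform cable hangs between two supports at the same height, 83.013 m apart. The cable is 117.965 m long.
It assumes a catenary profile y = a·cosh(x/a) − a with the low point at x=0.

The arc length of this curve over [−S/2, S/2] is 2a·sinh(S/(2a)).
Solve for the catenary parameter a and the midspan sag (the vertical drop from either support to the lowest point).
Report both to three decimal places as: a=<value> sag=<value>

seed: a₀ = √(S³/(24(L−S))) = √(83.013³/(24·34.952)) = 26.114248
iter 1: u=1.589420  f(a)=+4.690e+00  f'(a)=-3.417e+00  a ← 26.114248 − (+4.690e+00/-3.417e+00) = 27.486770
iter 2: u=1.510054  f(a)=+3.951e-01  f'(a)=-2.863e+00  a ← 27.486770 − (+3.951e-01/-2.863e+00) = 27.624757
iter 3: u=1.502511  f(a)=+3.374e-03  f'(a)=-2.815e+00  a ← 27.624757 − (+3.374e-03/-2.815e+00) = 27.625956
iter 4: u=1.502446  f(a)=+2.508e-07  f'(a)=-2.814e+00  a ← 27.625956 − (+2.508e-07/-2.814e+00) = 27.625956
iter 5: u=1.502446  f(a)=-2.842e-14  f'(a)=-2.814e+00  a ← 27.625956 − (-2.842e-14/-2.814e+00) = 27.625956
converged: |Δa| < 1e-12 after 5 iterations
sag = a·(cosh(S/(2a)) − 1) = 27.625956·(cosh(1.502446) − 1) = 37.505671
T_max/T_min = cosh(S/(2a)) = 2.357624

a=27.626 sag=37.506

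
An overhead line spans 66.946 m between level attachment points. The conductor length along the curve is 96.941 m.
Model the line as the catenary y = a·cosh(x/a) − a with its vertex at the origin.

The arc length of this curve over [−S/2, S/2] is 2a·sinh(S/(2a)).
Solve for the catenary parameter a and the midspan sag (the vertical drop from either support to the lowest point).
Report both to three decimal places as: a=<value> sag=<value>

a=21.667 sag=31.426

seed: a₀ = √(S³/(24(L−S))) = √(66.946³/(24·29.995)) = 20.415353
iter 1: u=1.639599  f(a)=+4.300e+00  f'(a)=-3.808e+00  a ← 20.415353 − (+4.300e+00/-3.808e+00) = 21.544427
iter 2: u=1.553673  f(a)=+3.825e-01  f'(a)=-3.158e+00  a ← 21.544427 − (+3.825e-01/-3.158e+00) = 21.665530
iter 3: u=1.544989  f(a)=+3.679e-03  f'(a)=-3.098e+00  a ← 21.665530 − (+3.679e-03/-3.098e+00) = 21.666718
iter 4: u=1.544904  f(a)=+3.477e-07  f'(a)=-3.097e+00  a ← 21.666718 − (+3.477e-07/-3.097e+00) = 21.666718
iter 5: u=1.544904  f(a)=+0.000e+00  f'(a)=-3.097e+00  a ← 21.666718 − (+0.000e+00/-3.097e+00) = 21.666718
converged: |Δa| < 1e-12 after 5 iterations
sag = a·(cosh(S/(2a)) − 1) = 21.666718·(cosh(1.544904) − 1) = 31.425994
T_max/T_min = cosh(S/(2a)) = 2.450427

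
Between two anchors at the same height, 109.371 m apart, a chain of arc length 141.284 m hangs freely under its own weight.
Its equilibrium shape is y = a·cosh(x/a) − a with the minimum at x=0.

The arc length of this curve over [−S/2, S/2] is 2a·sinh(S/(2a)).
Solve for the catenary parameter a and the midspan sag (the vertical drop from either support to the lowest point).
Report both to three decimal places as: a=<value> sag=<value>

seed: a₀ = √(S³/(24(L−S))) = √(109.371³/(24·31.913)) = 41.329851
iter 1: u=1.323148  f(a)=+2.913e+00  f'(a)=-1.832e+00  a ← 41.329851 − (+2.913e+00/-1.832e+00) = 42.919721
iter 2: u=1.274135  f(a)=+1.765e-01  f'(a)=-1.616e+00  a ← 42.919721 − (+1.765e-01/-1.616e+00) = 43.028935
iter 3: u=1.270901  f(a)=+7.407e-04  f'(a)=-1.603e+00  a ← 43.028935 − (+7.407e-04/-1.603e+00) = 43.029397
iter 4: u=1.270887  f(a)=+1.316e-08  f'(a)=-1.603e+00  a ← 43.029397 − (+1.316e-08/-1.603e+00) = 43.029397
iter 5: u=1.270887  f(a)=-2.842e-14  f'(a)=-1.603e+00  a ← 43.029397 − (-2.842e-14/-1.603e+00) = 43.029397
converged: |Δa| < 1e-12 after 5 iterations
sag = a·(cosh(S/(2a)) − 1) = 43.029397·(cosh(1.270887) − 1) = 39.685905
T_max/T_min = cosh(S/(2a)) = 1.922297

a=43.029 sag=39.686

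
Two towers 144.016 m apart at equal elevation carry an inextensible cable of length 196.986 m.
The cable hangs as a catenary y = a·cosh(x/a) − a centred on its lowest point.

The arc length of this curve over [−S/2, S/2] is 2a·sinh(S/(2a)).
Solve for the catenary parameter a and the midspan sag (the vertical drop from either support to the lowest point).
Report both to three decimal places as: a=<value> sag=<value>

a=50.948 sag=59.942

seed: a₀ = √(S³/(24(L−S))) = √(144.016³/(24·52.970)) = 48.472510
iter 1: u=1.485543  f(a)=+6.162e+00  f'(a)=-2.707e+00  a ← 48.472510 − (+6.162e+00/-2.707e+00) = 50.748238
iter 2: u=1.418926  f(a)=+4.605e-01  f'(a)=-2.317e+00  a ← 50.748238 − (+4.605e-01/-2.317e+00) = 50.947015
iter 3: u=1.413390  f(a)=+3.031e-03  f'(a)=-2.286e+00  a ← 50.947015 − (+3.031e-03/-2.286e+00) = 50.948341
iter 4: u=1.413353  f(a)=+1.333e-07  f'(a)=-2.286e+00  a ← 50.948341 − (+1.333e-07/-2.286e+00) = 50.948341
iter 5: u=1.413353  f(a)=-2.842e-14  f'(a)=-2.286e+00  a ← 50.948341 − (-2.842e-14/-2.286e+00) = 50.948341
converged: |Δa| < 1e-12 after 5 iterations
sag = a·(cosh(S/(2a)) − 1) = 50.948341·(cosh(1.413353) − 1) = 59.941715
T_max/T_min = cosh(S/(2a)) = 2.176519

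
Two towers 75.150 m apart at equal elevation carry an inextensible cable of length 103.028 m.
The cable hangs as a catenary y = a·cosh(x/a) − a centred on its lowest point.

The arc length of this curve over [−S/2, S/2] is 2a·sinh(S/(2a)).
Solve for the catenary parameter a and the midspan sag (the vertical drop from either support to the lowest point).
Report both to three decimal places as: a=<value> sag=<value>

a=26.483 sag=31.440

seed: a₀ = √(S³/(24(L−S))) = √(75.150³/(24·27.878)) = 25.185875
iter 1: u=1.491908  f(a)=+3.272e+00  f'(a)=-2.747e+00  a ← 25.185875 − (+3.272e+00/-2.747e+00) = 26.376891
iter 2: u=1.424542  f(a)=+2.464e-01  f'(a)=-2.348e+00  a ← 26.376891 − (+2.464e-01/-2.348e+00) = 26.481851
iter 3: u=1.418896  f(a)=+1.649e-03  f'(a)=-2.316e+00  a ← 26.481851 − (+1.649e-03/-2.316e+00) = 26.482563
iter 4: u=1.418858  f(a)=+7.496e-08  f'(a)=-2.316e+00  a ← 26.482563 − (+7.496e-08/-2.316e+00) = 26.482563
iter 5: u=1.418858  f(a)=+0.000e+00  f'(a)=-2.316e+00  a ← 26.482563 − (+0.000e+00/-2.316e+00) = 26.482563
converged: |Δa| < 1e-12 after 5 iterations
sag = a·(cosh(S/(2a)) − 1) = 26.482563·(cosh(1.418858) − 1) = 31.439957
T_max/T_min = cosh(S/(2a)) = 2.187195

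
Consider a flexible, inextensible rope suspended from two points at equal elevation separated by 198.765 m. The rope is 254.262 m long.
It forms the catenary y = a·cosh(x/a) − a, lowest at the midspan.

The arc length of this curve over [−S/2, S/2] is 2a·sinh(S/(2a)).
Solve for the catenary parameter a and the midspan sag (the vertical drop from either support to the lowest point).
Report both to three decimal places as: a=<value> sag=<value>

seed: a₀ = √(S³/(24(L−S))) = √(198.765³/(24·55.497)) = 76.783781
iter 1: u=1.294316  f(a)=+4.838e+00  f'(a)=-1.703e+00  a ← 76.783781 − (+4.838e+00/-1.703e+00) = 79.625455
iter 2: u=1.248125  f(a)=+2.816e-01  f'(a)=-1.510e+00  a ← 79.625455 − (+2.816e-01/-1.510e+00) = 79.811956
iter 3: u=1.245208  f(a)=+1.084e-03  f'(a)=-1.498e+00  a ← 79.811956 − (+1.084e-03/-1.498e+00) = 79.812680
iter 4: u=1.245197  f(a)=+1.620e-08  f'(a)=-1.498e+00  a ← 79.812680 − (+1.620e-08/-1.498e+00) = 79.812680
iter 5: u=1.245197  f(a)=-2.842e-14  f'(a)=-1.498e+00  a ← 79.812680 − (-2.842e-14/-1.498e+00) = 79.812680
converged: |Δa| < 1e-12 after 5 iterations
sag = a·(cosh(S/(2a)) − 1) = 79.812680·(cosh(1.245197) − 1) = 70.295132
T_max/T_min = cosh(S/(2a)) = 1.880751

a=79.813 sag=70.295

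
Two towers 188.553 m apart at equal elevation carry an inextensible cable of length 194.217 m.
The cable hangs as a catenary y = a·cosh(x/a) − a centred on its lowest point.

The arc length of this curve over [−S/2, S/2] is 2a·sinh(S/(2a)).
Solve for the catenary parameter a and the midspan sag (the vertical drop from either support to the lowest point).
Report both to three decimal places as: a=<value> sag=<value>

a=223.060 sag=20.221

seed: a₀ = √(S³/(24(L−S))) = √(188.553³/(24·5.664)) = 222.066438
iter 1: u=0.424542  f(a)=+5.126e-02  f'(a)=-5.194e-02  a ← 222.066438 − (+5.126e-02/-5.194e-02) = 223.053447
iter 2: u=0.422663  f(a)=+3.438e-04  f'(a)=-5.124e-02  a ← 223.053447 − (+3.438e-04/-5.124e-02) = 223.060156
iter 3: u=0.422651  f(a)=+1.569e-08  f'(a)=-5.124e-02  a ← 223.060156 − (+1.569e-08/-5.124e-02) = 223.060156
iter 4: u=0.422651  f(a)=+0.000e+00  f'(a)=-5.124e-02  a ← 223.060156 − (+0.000e+00/-5.124e-02) = 223.060156
converged: |Δa| < 1e-12 after 4 iterations
sag = a·(cosh(S/(2a)) − 1) = 223.060156·(cosh(0.422651) − 1) = 20.221356
T_max/T_min = cosh(S/(2a)) = 1.090654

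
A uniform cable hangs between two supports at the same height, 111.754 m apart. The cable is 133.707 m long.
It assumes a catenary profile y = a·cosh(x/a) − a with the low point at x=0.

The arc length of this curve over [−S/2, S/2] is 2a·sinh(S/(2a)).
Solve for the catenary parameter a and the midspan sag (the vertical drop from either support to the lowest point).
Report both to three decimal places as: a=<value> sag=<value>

a=52.921 sag=32.343

seed: a₀ = √(S³/(24(L−S))) = √(111.754³/(24·21.953)) = 51.468564
iter 1: u=1.085653  f(a)=+1.331e+00  f'(a)=-9.579e-01  a ← 51.468564 − (+1.331e+00/-9.579e-01) = 52.857638
iter 2: u=1.057123  f(a)=+5.577e-02  f'(a)=-8.792e-01  a ← 52.857638 − (+5.577e-02/-8.792e-01) = 52.921075
iter 3: u=1.055855  f(a)=+1.075e-04  f'(a)=-8.758e-01  a ← 52.921075 − (+1.075e-04/-8.758e-01) = 52.921198
iter 4: u=1.055853  f(a)=+4.007e-10  f'(a)=-8.758e-01  a ← 52.921198 − (+4.007e-10/-8.758e-01) = 52.921198
iter 5: u=1.055853  f(a)=+0.000e+00  f'(a)=-8.758e-01  a ← 52.921198 − (+0.000e+00/-8.758e-01) = 52.921198
converged: |Δa| < 1e-12 after 5 iterations
sag = a·(cosh(S/(2a)) − 1) = 52.921198·(cosh(1.055853) − 1) = 32.343353
T_max/T_min = cosh(S/(2a)) = 1.611161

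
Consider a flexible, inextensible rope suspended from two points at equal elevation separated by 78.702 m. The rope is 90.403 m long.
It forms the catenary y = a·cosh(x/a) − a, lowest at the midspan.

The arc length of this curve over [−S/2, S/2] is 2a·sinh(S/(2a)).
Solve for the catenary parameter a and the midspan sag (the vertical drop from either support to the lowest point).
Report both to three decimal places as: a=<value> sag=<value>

a=42.563 sag=19.524

seed: a₀ = √(S³/(24(L−S))) = √(78.702³/(24·11.701)) = 41.664056
iter 1: u=0.944483  f(a)=+5.331e-01  f'(a)=-6.134e-01  a ← 41.664056 − (+5.331e-01/-6.134e-01) = 42.533157
iter 2: u=0.925184  f(a)=+1.714e-02  f'(a)=-5.745e-01  a ← 42.533157 − (+1.714e-02/-5.745e-01) = 42.562985
iter 3: u=0.924536  f(a)=+1.901e-05  f'(a)=-5.733e-01  a ← 42.562985 − (+1.901e-05/-5.733e-01) = 42.563018
iter 4: u=0.924535  f(a)=+2.345e-11  f'(a)=-5.733e-01  a ← 42.563018 − (+2.345e-11/-5.733e-01) = 42.563018
converged: |Δa| < 1e-12 after 4 iterations
sag = a·(cosh(S/(2a)) − 1) = 42.563018·(cosh(0.924535) − 1) = 19.523906
T_max/T_min = cosh(S/(2a)) = 1.458706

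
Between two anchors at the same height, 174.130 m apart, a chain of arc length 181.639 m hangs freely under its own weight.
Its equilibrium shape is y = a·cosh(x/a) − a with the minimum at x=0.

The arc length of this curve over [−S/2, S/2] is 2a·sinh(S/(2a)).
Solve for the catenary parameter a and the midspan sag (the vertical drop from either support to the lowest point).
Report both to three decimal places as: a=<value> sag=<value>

seed: a₀ = √(S³/(24(L−S))) = √(174.130³/(24·7.509)) = 171.164512
iter 1: u=0.508663  f(a)=+9.774e-02  f'(a)=-9.003e-02  a ← 171.164512 − (+9.774e-02/-9.003e-02) = 172.250174
iter 2: u=0.505457  f(a)=+9.378e-04  f'(a)=-8.831e-02  a ← 172.250174 − (+9.378e-04/-8.831e-02) = 172.260793
iter 3: u=0.505426  f(a)=+8.818e-08  f'(a)=-8.829e-02  a ← 172.260793 − (+8.818e-08/-8.829e-02) = 172.260794
iter 4: u=0.505426  f(a)=-2.842e-14  f'(a)=-8.829e-02  a ← 172.260794 − (-2.842e-14/-8.829e-02) = 172.260794
converged: |Δa| < 1e-12 after 4 iterations
sag = a·(cosh(S/(2a)) − 1) = 172.260794·(cosh(0.505426) − 1) = 22.474829
T_max/T_min = cosh(S/(2a)) = 1.130470

a=172.261 sag=22.475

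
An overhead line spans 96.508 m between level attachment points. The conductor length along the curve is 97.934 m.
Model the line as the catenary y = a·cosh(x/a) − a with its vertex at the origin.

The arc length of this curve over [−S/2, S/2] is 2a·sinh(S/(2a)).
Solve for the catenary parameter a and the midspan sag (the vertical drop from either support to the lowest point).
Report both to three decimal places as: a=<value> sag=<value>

a=162.419 sag=7.221

seed: a₀ = √(S³/(24(L−S))) = √(96.508³/(24·1.426)) = 162.061401
iter 1: u=0.297751  f(a)=+6.335e-03  f'(a)=-1.775e-02  a ← 162.061401 − (+6.335e-03/-1.775e-02) = 162.418180
iter 2: u=0.297097  f(a)=+2.098e-05  f'(a)=-1.764e-02  a ← 162.418180 − (+2.098e-05/-1.764e-02) = 162.419369
iter 3: u=0.297095  f(a)=+2.318e-10  f'(a)=-1.764e-02  a ← 162.419369 − (+2.318e-10/-1.764e-02) = 162.419369
iter 4: u=0.297095  f(a)=+1.421e-14  f'(a)=-1.764e-02  a ← 162.419369 − (+1.421e-14/-1.764e-02) = 162.419369
converged: |Δa| < 1e-12 after 4 iterations
sag = a·(cosh(S/(2a)) − 1) = 162.419369·(cosh(0.297095) − 1) = 7.220893
T_max/T_min = cosh(S/(2a)) = 1.044458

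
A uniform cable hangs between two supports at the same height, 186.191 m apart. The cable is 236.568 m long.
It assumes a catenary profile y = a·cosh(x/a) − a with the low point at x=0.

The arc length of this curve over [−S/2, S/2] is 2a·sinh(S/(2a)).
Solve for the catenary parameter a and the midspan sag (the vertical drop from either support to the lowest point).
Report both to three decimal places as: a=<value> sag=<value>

seed: a₀ = √(S³/(24(L−S))) = √(186.191³/(24·50.377)) = 73.066155
iter 1: u=1.274126  f(a)=+4.251e+00  f'(a)=-1.616e+00  a ← 73.066155 − (+4.251e+00/-1.616e+00) = 75.696293
iter 2: u=1.229855  f(a)=+2.403e-01  f'(a)=-1.438e+00  a ← 75.696293 − (+2.403e-01/-1.438e+00) = 75.863387
iter 3: u=1.227147  f(a)=+8.698e-04  f'(a)=-1.428e+00  a ← 75.863387 − (+8.698e-04/-1.428e+00) = 75.863996
iter 4: u=1.227137  f(a)=+1.149e-08  f'(a)=-1.428e+00  a ← 75.863996 − (+1.149e-08/-1.428e+00) = 75.863996
iter 5: u=1.227137  f(a)=+2.842e-14  f'(a)=-1.428e+00  a ← 75.863996 − (+2.842e-14/-1.428e+00) = 75.863996
converged: |Δa| < 1e-12 after 5 iterations
sag = a·(cosh(S/(2a)) − 1) = 75.863996·(cosh(1.227137) − 1) = 64.658068
T_max/T_min = cosh(S/(2a)) = 1.852289

a=75.864 sag=64.658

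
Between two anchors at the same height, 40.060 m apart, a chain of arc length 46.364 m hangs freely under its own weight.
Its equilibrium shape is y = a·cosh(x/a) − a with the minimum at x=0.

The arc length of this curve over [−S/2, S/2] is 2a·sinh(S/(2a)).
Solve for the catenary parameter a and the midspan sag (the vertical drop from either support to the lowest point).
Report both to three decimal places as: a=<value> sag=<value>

seed: a₀ = √(S³/(24(L−S))) = √(40.060³/(24·6.304)) = 20.613545
iter 1: u=0.971691  f(a)=+3.044e-01  f'(a)=-6.714e-01  a ← 20.613545 − (+3.044e-01/-6.714e-01) = 21.066926
iter 2: u=0.950779  f(a)=+1.033e-02  f'(a)=-6.265e-01  a ← 21.066926 − (+1.033e-02/-6.265e-01) = 21.083418
iter 3: u=0.950036  f(a)=+1.283e-05  f'(a)=-6.249e-01  a ← 21.083418 − (+1.283e-05/-6.249e-01) = 21.083439
iter 4: u=0.950035  f(a)=+1.984e-11  f'(a)=-6.249e-01  a ← 21.083439 − (+1.984e-11/-6.249e-01) = 21.083439
iter 5: u=0.950035  f(a)=+7.105e-15  f'(a)=-6.249e-01  a ← 21.083439 − (+7.105e-15/-6.249e-01) = 21.083439
converged: |Δa| < 1e-12 after 5 iterations
sag = a·(cosh(S/(2a)) − 1) = 21.083439·(cosh(0.950035) − 1) = 10.252108
T_max/T_min = cosh(S/(2a)) = 1.486264

a=21.083 sag=10.252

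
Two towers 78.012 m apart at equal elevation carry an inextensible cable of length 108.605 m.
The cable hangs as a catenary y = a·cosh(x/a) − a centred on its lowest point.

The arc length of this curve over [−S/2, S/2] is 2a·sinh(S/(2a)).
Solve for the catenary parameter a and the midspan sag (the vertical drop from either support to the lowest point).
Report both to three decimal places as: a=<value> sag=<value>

a=26.807 sag=33.752

seed: a₀ = √(S³/(24(L−S))) = √(78.012³/(24·30.593)) = 25.428776
iter 1: u=1.533931  f(a)=+3.808e+00  f'(a)=-3.022e+00  a ← 25.428776 − (+3.808e+00/-3.022e+00) = 26.688705
iter 2: u=1.461517  f(a)=+3.013e-01  f'(a)=-2.561e+00  a ← 26.688705 − (+3.013e-01/-2.561e+00) = 26.806342
iter 3: u=1.455103  f(a)=+2.244e-03  f'(a)=-2.523e+00  a ← 26.806342 − (+2.244e-03/-2.523e+00) = 26.807232
iter 4: u=1.455055  f(a)=+1.266e-07  f'(a)=-2.523e+00  a ← 26.807232 − (+1.266e-07/-2.523e+00) = 26.807232
iter 5: u=1.455055  f(a)=-1.421e-14  f'(a)=-2.523e+00  a ← 26.807232 − (-1.421e-14/-2.523e+00) = 26.807232
converged: |Δa| < 1e-12 after 5 iterations
sag = a·(cosh(S/(2a)) − 1) = 26.807232·(cosh(1.455055) − 1) = 33.751741
T_max/T_min = cosh(S/(2a)) = 2.259054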